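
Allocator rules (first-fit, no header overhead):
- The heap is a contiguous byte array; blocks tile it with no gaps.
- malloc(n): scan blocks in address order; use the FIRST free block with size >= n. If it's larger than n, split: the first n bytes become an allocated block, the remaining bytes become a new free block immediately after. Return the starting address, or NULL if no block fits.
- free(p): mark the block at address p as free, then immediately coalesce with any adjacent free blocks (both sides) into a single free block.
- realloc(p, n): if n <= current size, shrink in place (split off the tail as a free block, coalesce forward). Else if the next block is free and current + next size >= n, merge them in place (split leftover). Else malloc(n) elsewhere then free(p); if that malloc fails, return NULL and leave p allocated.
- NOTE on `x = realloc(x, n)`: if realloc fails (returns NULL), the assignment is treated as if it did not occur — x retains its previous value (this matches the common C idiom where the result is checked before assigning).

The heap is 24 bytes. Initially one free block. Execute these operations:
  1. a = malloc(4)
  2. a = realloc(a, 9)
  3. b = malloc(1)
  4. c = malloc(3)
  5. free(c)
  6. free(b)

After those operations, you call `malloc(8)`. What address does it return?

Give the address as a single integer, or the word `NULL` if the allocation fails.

Op 1: a = malloc(4) -> a = 0; heap: [0-3 ALLOC][4-23 FREE]
Op 2: a = realloc(a, 9) -> a = 0; heap: [0-8 ALLOC][9-23 FREE]
Op 3: b = malloc(1) -> b = 9; heap: [0-8 ALLOC][9-9 ALLOC][10-23 FREE]
Op 4: c = malloc(3) -> c = 10; heap: [0-8 ALLOC][9-9 ALLOC][10-12 ALLOC][13-23 FREE]
Op 5: free(c) -> (freed c); heap: [0-8 ALLOC][9-9 ALLOC][10-23 FREE]
Op 6: free(b) -> (freed b); heap: [0-8 ALLOC][9-23 FREE]
malloc(8): first-fit scan over [0-8 ALLOC][9-23 FREE] -> 9

Answer: 9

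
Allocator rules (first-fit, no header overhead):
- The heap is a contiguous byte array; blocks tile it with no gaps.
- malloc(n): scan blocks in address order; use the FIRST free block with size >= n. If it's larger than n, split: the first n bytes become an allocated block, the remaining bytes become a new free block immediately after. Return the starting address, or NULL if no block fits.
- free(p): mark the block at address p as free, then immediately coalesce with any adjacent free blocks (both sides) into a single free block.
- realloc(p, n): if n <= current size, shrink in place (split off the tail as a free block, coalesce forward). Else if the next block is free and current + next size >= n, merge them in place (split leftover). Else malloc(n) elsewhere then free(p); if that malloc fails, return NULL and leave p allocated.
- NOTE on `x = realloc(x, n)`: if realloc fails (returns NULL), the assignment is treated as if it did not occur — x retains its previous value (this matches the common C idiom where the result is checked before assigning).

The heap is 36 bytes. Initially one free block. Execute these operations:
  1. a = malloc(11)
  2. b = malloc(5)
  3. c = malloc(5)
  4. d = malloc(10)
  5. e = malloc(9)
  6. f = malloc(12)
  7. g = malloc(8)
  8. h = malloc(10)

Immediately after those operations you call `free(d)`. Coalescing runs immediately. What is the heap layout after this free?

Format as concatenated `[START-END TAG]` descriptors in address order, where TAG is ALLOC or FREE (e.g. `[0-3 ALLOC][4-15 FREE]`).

Answer: [0-10 ALLOC][11-15 ALLOC][16-20 ALLOC][21-35 FREE]

Derivation:
Op 1: a = malloc(11) -> a = 0; heap: [0-10 ALLOC][11-35 FREE]
Op 2: b = malloc(5) -> b = 11; heap: [0-10 ALLOC][11-15 ALLOC][16-35 FREE]
Op 3: c = malloc(5) -> c = 16; heap: [0-10 ALLOC][11-15 ALLOC][16-20 ALLOC][21-35 FREE]
Op 4: d = malloc(10) -> d = 21; heap: [0-10 ALLOC][11-15 ALLOC][16-20 ALLOC][21-30 ALLOC][31-35 FREE]
Op 5: e = malloc(9) -> e = NULL; heap: [0-10 ALLOC][11-15 ALLOC][16-20 ALLOC][21-30 ALLOC][31-35 FREE]
Op 6: f = malloc(12) -> f = NULL; heap: [0-10 ALLOC][11-15 ALLOC][16-20 ALLOC][21-30 ALLOC][31-35 FREE]
Op 7: g = malloc(8) -> g = NULL; heap: [0-10 ALLOC][11-15 ALLOC][16-20 ALLOC][21-30 ALLOC][31-35 FREE]
Op 8: h = malloc(10) -> h = NULL; heap: [0-10 ALLOC][11-15 ALLOC][16-20 ALLOC][21-30 ALLOC][31-35 FREE]
free(d): d = 21 -> block [21-30 ALLOC]; mark free, coalesce with adjacent free neighbors -> [0-10 ALLOC][11-15 ALLOC][16-20 ALLOC][21-35 FREE]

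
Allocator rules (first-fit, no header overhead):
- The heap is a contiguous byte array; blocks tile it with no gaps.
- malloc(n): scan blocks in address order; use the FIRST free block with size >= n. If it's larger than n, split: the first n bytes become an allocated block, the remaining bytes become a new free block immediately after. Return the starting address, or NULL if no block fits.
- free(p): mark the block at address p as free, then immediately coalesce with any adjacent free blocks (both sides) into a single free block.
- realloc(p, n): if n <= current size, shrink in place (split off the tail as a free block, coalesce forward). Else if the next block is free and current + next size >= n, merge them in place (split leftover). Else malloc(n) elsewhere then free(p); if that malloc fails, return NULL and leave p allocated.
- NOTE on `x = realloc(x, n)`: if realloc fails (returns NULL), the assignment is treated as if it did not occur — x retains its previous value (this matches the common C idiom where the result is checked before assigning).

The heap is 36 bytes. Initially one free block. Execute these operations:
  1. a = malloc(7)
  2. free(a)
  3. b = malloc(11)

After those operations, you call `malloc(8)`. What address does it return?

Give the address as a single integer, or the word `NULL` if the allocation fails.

Op 1: a = malloc(7) -> a = 0; heap: [0-6 ALLOC][7-35 FREE]
Op 2: free(a) -> (freed a); heap: [0-35 FREE]
Op 3: b = malloc(11) -> b = 0; heap: [0-10 ALLOC][11-35 FREE]
malloc(8): first-fit scan over [0-10 ALLOC][11-35 FREE] -> 11

Answer: 11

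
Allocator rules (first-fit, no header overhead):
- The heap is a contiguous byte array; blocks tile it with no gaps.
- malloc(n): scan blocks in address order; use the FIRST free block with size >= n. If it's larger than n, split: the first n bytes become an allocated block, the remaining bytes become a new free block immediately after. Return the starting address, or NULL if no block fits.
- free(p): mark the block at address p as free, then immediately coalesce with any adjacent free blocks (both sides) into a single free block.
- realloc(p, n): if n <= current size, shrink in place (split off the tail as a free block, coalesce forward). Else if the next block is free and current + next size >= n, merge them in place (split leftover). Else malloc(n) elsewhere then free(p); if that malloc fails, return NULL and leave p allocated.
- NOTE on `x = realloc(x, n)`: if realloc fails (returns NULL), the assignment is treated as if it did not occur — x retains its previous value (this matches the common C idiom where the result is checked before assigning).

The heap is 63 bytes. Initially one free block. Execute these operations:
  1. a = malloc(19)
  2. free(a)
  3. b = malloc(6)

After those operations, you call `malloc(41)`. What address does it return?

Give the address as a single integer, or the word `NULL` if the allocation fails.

Answer: 6

Derivation:
Op 1: a = malloc(19) -> a = 0; heap: [0-18 ALLOC][19-62 FREE]
Op 2: free(a) -> (freed a); heap: [0-62 FREE]
Op 3: b = malloc(6) -> b = 0; heap: [0-5 ALLOC][6-62 FREE]
malloc(41): first-fit scan over [0-5 ALLOC][6-62 FREE] -> 6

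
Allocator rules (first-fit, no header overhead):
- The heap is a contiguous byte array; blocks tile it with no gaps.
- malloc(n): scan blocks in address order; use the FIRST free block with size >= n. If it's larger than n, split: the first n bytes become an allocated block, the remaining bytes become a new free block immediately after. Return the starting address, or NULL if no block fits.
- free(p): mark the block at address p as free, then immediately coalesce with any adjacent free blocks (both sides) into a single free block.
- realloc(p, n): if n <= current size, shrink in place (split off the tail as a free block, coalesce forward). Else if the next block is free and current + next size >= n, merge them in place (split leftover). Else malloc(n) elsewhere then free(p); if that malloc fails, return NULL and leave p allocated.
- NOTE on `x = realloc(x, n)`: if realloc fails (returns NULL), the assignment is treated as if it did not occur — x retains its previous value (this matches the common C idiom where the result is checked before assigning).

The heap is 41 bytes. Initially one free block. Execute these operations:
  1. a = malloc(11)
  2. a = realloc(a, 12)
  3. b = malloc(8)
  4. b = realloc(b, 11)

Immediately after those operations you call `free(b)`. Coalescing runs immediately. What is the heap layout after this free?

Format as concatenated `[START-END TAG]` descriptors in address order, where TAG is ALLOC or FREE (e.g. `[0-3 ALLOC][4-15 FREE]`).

Op 1: a = malloc(11) -> a = 0; heap: [0-10 ALLOC][11-40 FREE]
Op 2: a = realloc(a, 12) -> a = 0; heap: [0-11 ALLOC][12-40 FREE]
Op 3: b = malloc(8) -> b = 12; heap: [0-11 ALLOC][12-19 ALLOC][20-40 FREE]
Op 4: b = realloc(b, 11) -> b = 12; heap: [0-11 ALLOC][12-22 ALLOC][23-40 FREE]
free(b): b = 12 -> block [12-22 ALLOC]; mark free, coalesce with adjacent free neighbors -> [0-11 ALLOC][12-40 FREE]

Answer: [0-11 ALLOC][12-40 FREE]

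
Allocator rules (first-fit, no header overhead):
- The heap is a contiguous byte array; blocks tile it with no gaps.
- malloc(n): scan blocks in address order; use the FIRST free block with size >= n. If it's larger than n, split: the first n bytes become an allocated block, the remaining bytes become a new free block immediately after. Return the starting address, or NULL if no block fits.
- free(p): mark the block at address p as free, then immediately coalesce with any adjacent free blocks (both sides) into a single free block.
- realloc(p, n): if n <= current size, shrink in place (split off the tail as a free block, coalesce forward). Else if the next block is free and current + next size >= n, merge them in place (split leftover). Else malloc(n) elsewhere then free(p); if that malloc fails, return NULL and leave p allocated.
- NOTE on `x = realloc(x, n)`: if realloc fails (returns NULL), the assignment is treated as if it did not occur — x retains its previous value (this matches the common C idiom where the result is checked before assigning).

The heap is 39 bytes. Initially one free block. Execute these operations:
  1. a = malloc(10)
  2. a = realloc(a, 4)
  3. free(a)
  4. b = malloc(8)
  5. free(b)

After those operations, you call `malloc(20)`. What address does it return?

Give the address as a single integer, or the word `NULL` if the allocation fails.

Answer: 0

Derivation:
Op 1: a = malloc(10) -> a = 0; heap: [0-9 ALLOC][10-38 FREE]
Op 2: a = realloc(a, 4) -> a = 0; heap: [0-3 ALLOC][4-38 FREE]
Op 3: free(a) -> (freed a); heap: [0-38 FREE]
Op 4: b = malloc(8) -> b = 0; heap: [0-7 ALLOC][8-38 FREE]
Op 5: free(b) -> (freed b); heap: [0-38 FREE]
malloc(20): first-fit scan over [0-38 FREE] -> 0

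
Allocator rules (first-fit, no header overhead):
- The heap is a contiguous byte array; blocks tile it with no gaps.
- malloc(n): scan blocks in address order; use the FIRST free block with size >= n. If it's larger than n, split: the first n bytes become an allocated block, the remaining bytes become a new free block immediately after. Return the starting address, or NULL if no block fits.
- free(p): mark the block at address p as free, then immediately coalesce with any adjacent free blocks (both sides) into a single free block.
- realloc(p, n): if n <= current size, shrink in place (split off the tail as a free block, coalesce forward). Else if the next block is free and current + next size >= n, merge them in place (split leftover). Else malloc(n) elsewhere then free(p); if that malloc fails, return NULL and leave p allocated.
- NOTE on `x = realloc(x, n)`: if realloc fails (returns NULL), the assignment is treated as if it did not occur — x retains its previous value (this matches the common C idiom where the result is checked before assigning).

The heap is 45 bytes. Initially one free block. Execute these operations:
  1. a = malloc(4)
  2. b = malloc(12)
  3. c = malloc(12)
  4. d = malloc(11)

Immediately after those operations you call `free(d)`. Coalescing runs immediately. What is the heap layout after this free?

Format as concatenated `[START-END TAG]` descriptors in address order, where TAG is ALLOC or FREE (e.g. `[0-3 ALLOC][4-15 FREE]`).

Answer: [0-3 ALLOC][4-15 ALLOC][16-27 ALLOC][28-44 FREE]

Derivation:
Op 1: a = malloc(4) -> a = 0; heap: [0-3 ALLOC][4-44 FREE]
Op 2: b = malloc(12) -> b = 4; heap: [0-3 ALLOC][4-15 ALLOC][16-44 FREE]
Op 3: c = malloc(12) -> c = 16; heap: [0-3 ALLOC][4-15 ALLOC][16-27 ALLOC][28-44 FREE]
Op 4: d = malloc(11) -> d = 28; heap: [0-3 ALLOC][4-15 ALLOC][16-27 ALLOC][28-38 ALLOC][39-44 FREE]
free(d): d = 28 -> block [28-38 ALLOC]; mark free, coalesce with adjacent free neighbors -> [0-3 ALLOC][4-15 ALLOC][16-27 ALLOC][28-44 FREE]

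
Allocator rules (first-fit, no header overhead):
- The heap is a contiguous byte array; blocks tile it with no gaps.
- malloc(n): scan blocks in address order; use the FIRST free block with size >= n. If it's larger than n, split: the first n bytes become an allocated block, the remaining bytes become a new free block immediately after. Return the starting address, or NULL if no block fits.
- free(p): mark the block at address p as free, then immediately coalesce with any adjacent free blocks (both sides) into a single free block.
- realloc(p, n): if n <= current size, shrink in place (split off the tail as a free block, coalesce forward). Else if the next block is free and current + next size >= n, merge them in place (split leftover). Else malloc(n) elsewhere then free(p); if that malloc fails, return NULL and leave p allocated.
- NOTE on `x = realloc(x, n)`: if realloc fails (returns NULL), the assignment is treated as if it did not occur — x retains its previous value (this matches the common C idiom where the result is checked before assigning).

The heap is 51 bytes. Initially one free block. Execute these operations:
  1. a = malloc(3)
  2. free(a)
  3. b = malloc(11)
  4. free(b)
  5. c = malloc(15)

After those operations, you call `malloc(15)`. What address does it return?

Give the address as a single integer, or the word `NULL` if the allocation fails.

Answer: 15

Derivation:
Op 1: a = malloc(3) -> a = 0; heap: [0-2 ALLOC][3-50 FREE]
Op 2: free(a) -> (freed a); heap: [0-50 FREE]
Op 3: b = malloc(11) -> b = 0; heap: [0-10 ALLOC][11-50 FREE]
Op 4: free(b) -> (freed b); heap: [0-50 FREE]
Op 5: c = malloc(15) -> c = 0; heap: [0-14 ALLOC][15-50 FREE]
malloc(15): first-fit scan over [0-14 ALLOC][15-50 FREE] -> 15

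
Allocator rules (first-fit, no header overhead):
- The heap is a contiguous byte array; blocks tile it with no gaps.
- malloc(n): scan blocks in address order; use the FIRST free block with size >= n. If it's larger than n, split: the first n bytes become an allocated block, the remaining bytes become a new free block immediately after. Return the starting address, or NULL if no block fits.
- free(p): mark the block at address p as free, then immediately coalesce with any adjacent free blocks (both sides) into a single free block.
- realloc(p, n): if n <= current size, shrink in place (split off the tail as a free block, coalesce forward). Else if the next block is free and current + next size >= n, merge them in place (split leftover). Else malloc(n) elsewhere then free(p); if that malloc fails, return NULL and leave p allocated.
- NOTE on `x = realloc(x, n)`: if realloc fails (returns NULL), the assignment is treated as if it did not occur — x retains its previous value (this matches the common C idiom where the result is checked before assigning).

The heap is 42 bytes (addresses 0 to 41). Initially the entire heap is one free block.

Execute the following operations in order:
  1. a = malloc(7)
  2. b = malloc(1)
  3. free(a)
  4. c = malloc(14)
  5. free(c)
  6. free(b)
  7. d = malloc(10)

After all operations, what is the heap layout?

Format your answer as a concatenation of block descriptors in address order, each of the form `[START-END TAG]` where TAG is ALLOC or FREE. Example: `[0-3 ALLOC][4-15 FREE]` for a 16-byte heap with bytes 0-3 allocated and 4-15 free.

Op 1: a = malloc(7) -> a = 0; heap: [0-6 ALLOC][7-41 FREE]
Op 2: b = malloc(1) -> b = 7; heap: [0-6 ALLOC][7-7 ALLOC][8-41 FREE]
Op 3: free(a) -> (freed a); heap: [0-6 FREE][7-7 ALLOC][8-41 FREE]
Op 4: c = malloc(14) -> c = 8; heap: [0-6 FREE][7-7 ALLOC][8-21 ALLOC][22-41 FREE]
Op 5: free(c) -> (freed c); heap: [0-6 FREE][7-7 ALLOC][8-41 FREE]
Op 6: free(b) -> (freed b); heap: [0-41 FREE]
Op 7: d = malloc(10) -> d = 0; heap: [0-9 ALLOC][10-41 FREE]

Answer: [0-9 ALLOC][10-41 FREE]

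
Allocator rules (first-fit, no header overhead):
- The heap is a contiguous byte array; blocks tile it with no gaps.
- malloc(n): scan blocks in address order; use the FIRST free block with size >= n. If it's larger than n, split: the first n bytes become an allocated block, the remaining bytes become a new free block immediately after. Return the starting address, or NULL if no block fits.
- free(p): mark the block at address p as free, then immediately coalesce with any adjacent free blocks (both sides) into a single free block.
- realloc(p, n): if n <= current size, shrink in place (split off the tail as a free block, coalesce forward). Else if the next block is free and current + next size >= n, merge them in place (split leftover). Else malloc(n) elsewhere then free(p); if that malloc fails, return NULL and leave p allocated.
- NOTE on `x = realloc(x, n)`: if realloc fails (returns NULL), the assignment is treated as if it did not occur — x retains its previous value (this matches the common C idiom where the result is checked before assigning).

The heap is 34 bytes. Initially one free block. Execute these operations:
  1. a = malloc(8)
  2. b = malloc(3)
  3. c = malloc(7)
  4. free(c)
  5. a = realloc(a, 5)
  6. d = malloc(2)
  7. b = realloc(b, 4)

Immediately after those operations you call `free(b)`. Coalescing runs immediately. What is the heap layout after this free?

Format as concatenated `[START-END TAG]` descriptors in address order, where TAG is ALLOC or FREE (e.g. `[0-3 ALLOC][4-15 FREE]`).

Op 1: a = malloc(8) -> a = 0; heap: [0-7 ALLOC][8-33 FREE]
Op 2: b = malloc(3) -> b = 8; heap: [0-7 ALLOC][8-10 ALLOC][11-33 FREE]
Op 3: c = malloc(7) -> c = 11; heap: [0-7 ALLOC][8-10 ALLOC][11-17 ALLOC][18-33 FREE]
Op 4: free(c) -> (freed c); heap: [0-7 ALLOC][8-10 ALLOC][11-33 FREE]
Op 5: a = realloc(a, 5) -> a = 0; heap: [0-4 ALLOC][5-7 FREE][8-10 ALLOC][11-33 FREE]
Op 6: d = malloc(2) -> d = 5; heap: [0-4 ALLOC][5-6 ALLOC][7-7 FREE][8-10 ALLOC][11-33 FREE]
Op 7: b = realloc(b, 4) -> b = 8; heap: [0-4 ALLOC][5-6 ALLOC][7-7 FREE][8-11 ALLOC][12-33 FREE]
free(b): b = 8 -> block [8-11 ALLOC]; mark free, coalesce with adjacent free neighbors -> [0-4 ALLOC][5-6 ALLOC][7-33 FREE]

Answer: [0-4 ALLOC][5-6 ALLOC][7-33 FREE]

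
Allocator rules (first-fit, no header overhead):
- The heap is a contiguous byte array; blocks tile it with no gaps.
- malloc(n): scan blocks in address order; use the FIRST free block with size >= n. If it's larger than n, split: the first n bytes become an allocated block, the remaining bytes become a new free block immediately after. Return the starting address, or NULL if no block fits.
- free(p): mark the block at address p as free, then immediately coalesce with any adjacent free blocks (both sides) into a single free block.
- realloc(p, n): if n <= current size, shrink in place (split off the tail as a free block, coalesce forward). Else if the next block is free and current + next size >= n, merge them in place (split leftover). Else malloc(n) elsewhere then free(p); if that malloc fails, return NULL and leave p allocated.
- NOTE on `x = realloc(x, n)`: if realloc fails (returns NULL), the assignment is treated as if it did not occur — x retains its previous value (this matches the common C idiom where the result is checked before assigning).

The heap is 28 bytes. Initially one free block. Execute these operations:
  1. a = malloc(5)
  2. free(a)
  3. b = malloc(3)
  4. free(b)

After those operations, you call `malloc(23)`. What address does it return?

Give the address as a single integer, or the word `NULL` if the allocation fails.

Op 1: a = malloc(5) -> a = 0; heap: [0-4 ALLOC][5-27 FREE]
Op 2: free(a) -> (freed a); heap: [0-27 FREE]
Op 3: b = malloc(3) -> b = 0; heap: [0-2 ALLOC][3-27 FREE]
Op 4: free(b) -> (freed b); heap: [0-27 FREE]
malloc(23): first-fit scan over [0-27 FREE] -> 0

Answer: 0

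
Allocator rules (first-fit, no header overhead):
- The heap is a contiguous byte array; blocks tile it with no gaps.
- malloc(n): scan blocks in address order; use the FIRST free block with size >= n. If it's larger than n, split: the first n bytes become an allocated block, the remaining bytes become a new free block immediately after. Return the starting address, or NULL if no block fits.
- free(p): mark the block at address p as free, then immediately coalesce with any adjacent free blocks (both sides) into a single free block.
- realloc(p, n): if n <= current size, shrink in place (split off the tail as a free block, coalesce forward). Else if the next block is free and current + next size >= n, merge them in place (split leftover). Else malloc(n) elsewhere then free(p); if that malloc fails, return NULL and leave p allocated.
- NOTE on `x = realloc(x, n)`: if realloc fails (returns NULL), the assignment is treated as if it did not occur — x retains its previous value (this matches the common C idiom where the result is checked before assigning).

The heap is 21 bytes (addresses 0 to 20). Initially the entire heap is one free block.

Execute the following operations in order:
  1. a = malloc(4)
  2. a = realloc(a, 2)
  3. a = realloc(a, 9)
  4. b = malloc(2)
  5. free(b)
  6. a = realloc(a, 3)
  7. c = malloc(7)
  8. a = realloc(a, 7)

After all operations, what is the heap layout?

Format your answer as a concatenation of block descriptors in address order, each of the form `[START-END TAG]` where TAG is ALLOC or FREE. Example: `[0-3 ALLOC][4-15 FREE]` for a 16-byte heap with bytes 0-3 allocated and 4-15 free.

Op 1: a = malloc(4) -> a = 0; heap: [0-3 ALLOC][4-20 FREE]
Op 2: a = realloc(a, 2) -> a = 0; heap: [0-1 ALLOC][2-20 FREE]
Op 3: a = realloc(a, 9) -> a = 0; heap: [0-8 ALLOC][9-20 FREE]
Op 4: b = malloc(2) -> b = 9; heap: [0-8 ALLOC][9-10 ALLOC][11-20 FREE]
Op 5: free(b) -> (freed b); heap: [0-8 ALLOC][9-20 FREE]
Op 6: a = realloc(a, 3) -> a = 0; heap: [0-2 ALLOC][3-20 FREE]
Op 7: c = malloc(7) -> c = 3; heap: [0-2 ALLOC][3-9 ALLOC][10-20 FREE]
Op 8: a = realloc(a, 7) -> a = 10; heap: [0-2 FREE][3-9 ALLOC][10-16 ALLOC][17-20 FREE]

Answer: [0-2 FREE][3-9 ALLOC][10-16 ALLOC][17-20 FREE]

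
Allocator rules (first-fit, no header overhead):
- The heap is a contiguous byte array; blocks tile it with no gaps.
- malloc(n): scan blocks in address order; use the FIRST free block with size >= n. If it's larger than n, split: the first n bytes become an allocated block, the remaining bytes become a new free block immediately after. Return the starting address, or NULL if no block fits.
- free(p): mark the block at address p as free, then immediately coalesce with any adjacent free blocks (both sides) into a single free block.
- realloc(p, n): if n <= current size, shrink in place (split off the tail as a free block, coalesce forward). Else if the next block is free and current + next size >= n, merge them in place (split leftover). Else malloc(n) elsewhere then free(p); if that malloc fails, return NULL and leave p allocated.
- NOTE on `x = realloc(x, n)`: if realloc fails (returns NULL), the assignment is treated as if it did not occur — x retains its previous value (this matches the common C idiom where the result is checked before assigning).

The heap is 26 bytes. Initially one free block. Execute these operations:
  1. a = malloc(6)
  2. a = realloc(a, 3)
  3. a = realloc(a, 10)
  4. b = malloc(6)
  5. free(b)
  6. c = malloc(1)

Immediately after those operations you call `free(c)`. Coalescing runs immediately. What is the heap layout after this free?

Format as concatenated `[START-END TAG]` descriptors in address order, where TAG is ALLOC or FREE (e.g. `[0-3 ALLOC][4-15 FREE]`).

Answer: [0-9 ALLOC][10-25 FREE]

Derivation:
Op 1: a = malloc(6) -> a = 0; heap: [0-5 ALLOC][6-25 FREE]
Op 2: a = realloc(a, 3) -> a = 0; heap: [0-2 ALLOC][3-25 FREE]
Op 3: a = realloc(a, 10) -> a = 0; heap: [0-9 ALLOC][10-25 FREE]
Op 4: b = malloc(6) -> b = 10; heap: [0-9 ALLOC][10-15 ALLOC][16-25 FREE]
Op 5: free(b) -> (freed b); heap: [0-9 ALLOC][10-25 FREE]
Op 6: c = malloc(1) -> c = 10; heap: [0-9 ALLOC][10-10 ALLOC][11-25 FREE]
free(c): c = 10 -> block [10-10 ALLOC]; mark free, coalesce with adjacent free neighbors -> [0-9 ALLOC][10-25 FREE]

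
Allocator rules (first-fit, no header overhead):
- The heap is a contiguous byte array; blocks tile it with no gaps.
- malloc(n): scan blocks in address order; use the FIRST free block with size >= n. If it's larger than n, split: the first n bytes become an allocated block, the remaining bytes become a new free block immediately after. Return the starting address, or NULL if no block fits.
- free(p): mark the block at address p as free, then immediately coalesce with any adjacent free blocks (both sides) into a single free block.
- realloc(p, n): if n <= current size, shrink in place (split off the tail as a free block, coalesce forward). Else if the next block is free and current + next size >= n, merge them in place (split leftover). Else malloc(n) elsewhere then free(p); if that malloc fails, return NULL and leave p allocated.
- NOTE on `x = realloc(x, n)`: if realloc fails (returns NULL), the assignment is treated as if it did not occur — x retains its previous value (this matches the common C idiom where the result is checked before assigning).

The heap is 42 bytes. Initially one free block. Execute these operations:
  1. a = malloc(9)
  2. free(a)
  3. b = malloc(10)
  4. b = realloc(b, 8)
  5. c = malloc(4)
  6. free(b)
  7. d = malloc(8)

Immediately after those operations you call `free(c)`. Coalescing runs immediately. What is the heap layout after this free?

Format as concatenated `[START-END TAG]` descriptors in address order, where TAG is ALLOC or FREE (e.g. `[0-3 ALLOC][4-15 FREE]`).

Answer: [0-7 ALLOC][8-41 FREE]

Derivation:
Op 1: a = malloc(9) -> a = 0; heap: [0-8 ALLOC][9-41 FREE]
Op 2: free(a) -> (freed a); heap: [0-41 FREE]
Op 3: b = malloc(10) -> b = 0; heap: [0-9 ALLOC][10-41 FREE]
Op 4: b = realloc(b, 8) -> b = 0; heap: [0-7 ALLOC][8-41 FREE]
Op 5: c = malloc(4) -> c = 8; heap: [0-7 ALLOC][8-11 ALLOC][12-41 FREE]
Op 6: free(b) -> (freed b); heap: [0-7 FREE][8-11 ALLOC][12-41 FREE]
Op 7: d = malloc(8) -> d = 0; heap: [0-7 ALLOC][8-11 ALLOC][12-41 FREE]
free(c): c = 8 -> block [8-11 ALLOC]; mark free, coalesce with adjacent free neighbors -> [0-7 ALLOC][8-41 FREE]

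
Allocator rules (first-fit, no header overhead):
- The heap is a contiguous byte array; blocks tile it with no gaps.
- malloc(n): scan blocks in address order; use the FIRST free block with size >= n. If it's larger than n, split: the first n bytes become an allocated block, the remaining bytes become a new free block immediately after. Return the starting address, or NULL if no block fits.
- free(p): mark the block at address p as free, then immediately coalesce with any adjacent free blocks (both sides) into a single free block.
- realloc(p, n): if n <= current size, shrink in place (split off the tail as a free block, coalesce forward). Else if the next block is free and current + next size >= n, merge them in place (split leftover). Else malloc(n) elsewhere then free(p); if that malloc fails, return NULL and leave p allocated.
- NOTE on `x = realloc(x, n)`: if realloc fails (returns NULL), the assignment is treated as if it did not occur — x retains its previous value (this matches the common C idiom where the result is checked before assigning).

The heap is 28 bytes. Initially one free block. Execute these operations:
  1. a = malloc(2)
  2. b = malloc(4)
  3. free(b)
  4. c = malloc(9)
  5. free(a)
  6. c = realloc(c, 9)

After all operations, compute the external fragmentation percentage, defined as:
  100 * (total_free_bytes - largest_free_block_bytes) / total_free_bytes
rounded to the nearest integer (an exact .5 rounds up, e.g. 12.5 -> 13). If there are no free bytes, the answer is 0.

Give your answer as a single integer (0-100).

Answer: 11

Derivation:
Op 1: a = malloc(2) -> a = 0; heap: [0-1 ALLOC][2-27 FREE]
Op 2: b = malloc(4) -> b = 2; heap: [0-1 ALLOC][2-5 ALLOC][6-27 FREE]
Op 3: free(b) -> (freed b); heap: [0-1 ALLOC][2-27 FREE]
Op 4: c = malloc(9) -> c = 2; heap: [0-1 ALLOC][2-10 ALLOC][11-27 FREE]
Op 5: free(a) -> (freed a); heap: [0-1 FREE][2-10 ALLOC][11-27 FREE]
Op 6: c = realloc(c, 9) -> c = 2; heap: [0-1 FREE][2-10 ALLOC][11-27 FREE]
Free blocks: [2 17] total_free=19 largest=17 -> 100*(19-17)/19 = 200/19 ≈ 10.526 -> rounds to 11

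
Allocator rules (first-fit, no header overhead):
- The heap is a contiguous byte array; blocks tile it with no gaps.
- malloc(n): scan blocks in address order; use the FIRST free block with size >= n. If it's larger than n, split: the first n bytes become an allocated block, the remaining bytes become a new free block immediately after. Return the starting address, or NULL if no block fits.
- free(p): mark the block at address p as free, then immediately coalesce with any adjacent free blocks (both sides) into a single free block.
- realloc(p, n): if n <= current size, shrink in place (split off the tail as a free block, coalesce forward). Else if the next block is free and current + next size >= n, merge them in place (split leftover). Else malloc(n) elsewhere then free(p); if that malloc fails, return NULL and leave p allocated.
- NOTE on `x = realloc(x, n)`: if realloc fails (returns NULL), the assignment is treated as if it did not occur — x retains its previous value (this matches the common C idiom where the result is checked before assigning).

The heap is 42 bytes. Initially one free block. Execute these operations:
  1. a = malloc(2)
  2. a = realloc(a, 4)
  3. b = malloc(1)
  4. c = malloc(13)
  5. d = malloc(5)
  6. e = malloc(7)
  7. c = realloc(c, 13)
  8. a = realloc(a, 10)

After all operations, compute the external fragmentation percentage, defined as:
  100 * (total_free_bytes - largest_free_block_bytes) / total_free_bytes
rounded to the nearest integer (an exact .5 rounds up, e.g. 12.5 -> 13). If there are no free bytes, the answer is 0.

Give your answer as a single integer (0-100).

Op 1: a = malloc(2) -> a = 0; heap: [0-1 ALLOC][2-41 FREE]
Op 2: a = realloc(a, 4) -> a = 0; heap: [0-3 ALLOC][4-41 FREE]
Op 3: b = malloc(1) -> b = 4; heap: [0-3 ALLOC][4-4 ALLOC][5-41 FREE]
Op 4: c = malloc(13) -> c = 5; heap: [0-3 ALLOC][4-4 ALLOC][5-17 ALLOC][18-41 FREE]
Op 5: d = malloc(5) -> d = 18; heap: [0-3 ALLOC][4-4 ALLOC][5-17 ALLOC][18-22 ALLOC][23-41 FREE]
Op 6: e = malloc(7) -> e = 23; heap: [0-3 ALLOC][4-4 ALLOC][5-17 ALLOC][18-22 ALLOC][23-29 ALLOC][30-41 FREE]
Op 7: c = realloc(c, 13) -> c = 5; heap: [0-3 ALLOC][4-4 ALLOC][5-17 ALLOC][18-22 ALLOC][23-29 ALLOC][30-41 FREE]
Op 8: a = realloc(a, 10) -> a = 30; heap: [0-3 FREE][4-4 ALLOC][5-17 ALLOC][18-22 ALLOC][23-29 ALLOC][30-39 ALLOC][40-41 FREE]
Free blocks: [4 2] total_free=6 largest=4 -> 100*(6-4)/6 = 200/6 ≈ 33.333 -> rounds to 33

Answer: 33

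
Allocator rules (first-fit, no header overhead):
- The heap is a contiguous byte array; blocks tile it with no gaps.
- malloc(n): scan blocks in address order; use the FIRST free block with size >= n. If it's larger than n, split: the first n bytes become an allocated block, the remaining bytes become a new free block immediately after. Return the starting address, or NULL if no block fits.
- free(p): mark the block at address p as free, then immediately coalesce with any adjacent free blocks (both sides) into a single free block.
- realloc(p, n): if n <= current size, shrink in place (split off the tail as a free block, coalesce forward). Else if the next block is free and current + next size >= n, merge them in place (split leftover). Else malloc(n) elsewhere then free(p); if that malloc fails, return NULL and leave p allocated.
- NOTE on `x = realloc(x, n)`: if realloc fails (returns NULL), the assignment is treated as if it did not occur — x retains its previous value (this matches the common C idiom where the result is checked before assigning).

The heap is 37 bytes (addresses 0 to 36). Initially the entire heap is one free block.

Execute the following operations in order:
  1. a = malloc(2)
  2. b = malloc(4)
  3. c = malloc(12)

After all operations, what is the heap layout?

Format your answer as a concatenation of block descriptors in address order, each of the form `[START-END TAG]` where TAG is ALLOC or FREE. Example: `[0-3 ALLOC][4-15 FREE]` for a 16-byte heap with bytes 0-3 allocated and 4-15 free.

Op 1: a = malloc(2) -> a = 0; heap: [0-1 ALLOC][2-36 FREE]
Op 2: b = malloc(4) -> b = 2; heap: [0-1 ALLOC][2-5 ALLOC][6-36 FREE]
Op 3: c = malloc(12) -> c = 6; heap: [0-1 ALLOC][2-5 ALLOC][6-17 ALLOC][18-36 FREE]

Answer: [0-1 ALLOC][2-5 ALLOC][6-17 ALLOC][18-36 FREE]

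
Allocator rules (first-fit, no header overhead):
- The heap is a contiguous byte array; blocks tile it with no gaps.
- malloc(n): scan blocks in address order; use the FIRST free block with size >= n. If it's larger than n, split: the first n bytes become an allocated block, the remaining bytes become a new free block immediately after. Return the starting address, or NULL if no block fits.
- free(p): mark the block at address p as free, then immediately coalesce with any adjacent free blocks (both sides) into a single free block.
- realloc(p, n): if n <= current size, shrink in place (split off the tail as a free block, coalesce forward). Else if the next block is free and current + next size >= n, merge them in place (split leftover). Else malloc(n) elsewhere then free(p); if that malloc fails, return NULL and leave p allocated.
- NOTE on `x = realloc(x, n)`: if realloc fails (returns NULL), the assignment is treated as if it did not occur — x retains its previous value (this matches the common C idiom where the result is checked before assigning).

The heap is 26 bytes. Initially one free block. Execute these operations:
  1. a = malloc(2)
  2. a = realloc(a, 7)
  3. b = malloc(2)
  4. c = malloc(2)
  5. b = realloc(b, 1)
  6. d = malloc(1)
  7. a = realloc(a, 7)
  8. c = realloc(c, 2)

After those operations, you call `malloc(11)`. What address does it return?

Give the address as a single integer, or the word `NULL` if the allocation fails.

Answer: 11

Derivation:
Op 1: a = malloc(2) -> a = 0; heap: [0-1 ALLOC][2-25 FREE]
Op 2: a = realloc(a, 7) -> a = 0; heap: [0-6 ALLOC][7-25 FREE]
Op 3: b = malloc(2) -> b = 7; heap: [0-6 ALLOC][7-8 ALLOC][9-25 FREE]
Op 4: c = malloc(2) -> c = 9; heap: [0-6 ALLOC][7-8 ALLOC][9-10 ALLOC][11-25 FREE]
Op 5: b = realloc(b, 1) -> b = 7; heap: [0-6 ALLOC][7-7 ALLOC][8-8 FREE][9-10 ALLOC][11-25 FREE]
Op 6: d = malloc(1) -> d = 8; heap: [0-6 ALLOC][7-7 ALLOC][8-8 ALLOC][9-10 ALLOC][11-25 FREE]
Op 7: a = realloc(a, 7) -> a = 0; heap: [0-6 ALLOC][7-7 ALLOC][8-8 ALLOC][9-10 ALLOC][11-25 FREE]
Op 8: c = realloc(c, 2) -> c = 9; heap: [0-6 ALLOC][7-7 ALLOC][8-8 ALLOC][9-10 ALLOC][11-25 FREE]
malloc(11): first-fit scan over [0-6 ALLOC][7-7 ALLOC][8-8 ALLOC][9-10 ALLOC][11-25 FREE] -> 11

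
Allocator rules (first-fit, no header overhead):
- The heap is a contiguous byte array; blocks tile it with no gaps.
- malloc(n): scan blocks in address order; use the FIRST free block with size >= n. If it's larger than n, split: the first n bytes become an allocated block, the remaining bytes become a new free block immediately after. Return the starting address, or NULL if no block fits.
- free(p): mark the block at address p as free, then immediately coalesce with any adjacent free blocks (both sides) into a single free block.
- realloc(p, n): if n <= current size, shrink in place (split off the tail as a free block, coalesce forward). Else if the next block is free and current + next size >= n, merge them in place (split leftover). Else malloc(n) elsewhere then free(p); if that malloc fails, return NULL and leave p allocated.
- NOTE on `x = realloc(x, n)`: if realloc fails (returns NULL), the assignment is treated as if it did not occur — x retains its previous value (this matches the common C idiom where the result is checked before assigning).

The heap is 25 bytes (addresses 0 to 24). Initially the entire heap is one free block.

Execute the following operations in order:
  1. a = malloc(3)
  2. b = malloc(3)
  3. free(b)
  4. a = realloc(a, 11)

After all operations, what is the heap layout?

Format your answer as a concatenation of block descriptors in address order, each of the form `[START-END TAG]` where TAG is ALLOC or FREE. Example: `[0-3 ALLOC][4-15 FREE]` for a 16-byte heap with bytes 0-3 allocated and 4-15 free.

Op 1: a = malloc(3) -> a = 0; heap: [0-2 ALLOC][3-24 FREE]
Op 2: b = malloc(3) -> b = 3; heap: [0-2 ALLOC][3-5 ALLOC][6-24 FREE]
Op 3: free(b) -> (freed b); heap: [0-2 ALLOC][3-24 FREE]
Op 4: a = realloc(a, 11) -> a = 0; heap: [0-10 ALLOC][11-24 FREE]

Answer: [0-10 ALLOC][11-24 FREE]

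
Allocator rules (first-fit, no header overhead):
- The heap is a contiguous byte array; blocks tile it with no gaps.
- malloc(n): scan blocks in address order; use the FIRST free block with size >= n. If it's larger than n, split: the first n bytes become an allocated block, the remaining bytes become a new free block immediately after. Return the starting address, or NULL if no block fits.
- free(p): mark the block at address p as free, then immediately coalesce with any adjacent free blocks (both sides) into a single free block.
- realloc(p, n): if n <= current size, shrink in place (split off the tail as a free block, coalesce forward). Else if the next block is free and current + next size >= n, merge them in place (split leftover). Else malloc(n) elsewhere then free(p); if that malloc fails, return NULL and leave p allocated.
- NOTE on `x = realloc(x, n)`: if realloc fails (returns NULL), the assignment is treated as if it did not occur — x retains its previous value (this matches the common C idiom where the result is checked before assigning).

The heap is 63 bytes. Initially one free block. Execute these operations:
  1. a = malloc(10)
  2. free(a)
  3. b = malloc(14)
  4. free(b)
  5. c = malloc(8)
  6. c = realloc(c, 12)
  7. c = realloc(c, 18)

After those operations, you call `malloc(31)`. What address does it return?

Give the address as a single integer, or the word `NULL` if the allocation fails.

Op 1: a = malloc(10) -> a = 0; heap: [0-9 ALLOC][10-62 FREE]
Op 2: free(a) -> (freed a); heap: [0-62 FREE]
Op 3: b = malloc(14) -> b = 0; heap: [0-13 ALLOC][14-62 FREE]
Op 4: free(b) -> (freed b); heap: [0-62 FREE]
Op 5: c = malloc(8) -> c = 0; heap: [0-7 ALLOC][8-62 FREE]
Op 6: c = realloc(c, 12) -> c = 0; heap: [0-11 ALLOC][12-62 FREE]
Op 7: c = realloc(c, 18) -> c = 0; heap: [0-17 ALLOC][18-62 FREE]
malloc(31): first-fit scan over [0-17 ALLOC][18-62 FREE] -> 18

Answer: 18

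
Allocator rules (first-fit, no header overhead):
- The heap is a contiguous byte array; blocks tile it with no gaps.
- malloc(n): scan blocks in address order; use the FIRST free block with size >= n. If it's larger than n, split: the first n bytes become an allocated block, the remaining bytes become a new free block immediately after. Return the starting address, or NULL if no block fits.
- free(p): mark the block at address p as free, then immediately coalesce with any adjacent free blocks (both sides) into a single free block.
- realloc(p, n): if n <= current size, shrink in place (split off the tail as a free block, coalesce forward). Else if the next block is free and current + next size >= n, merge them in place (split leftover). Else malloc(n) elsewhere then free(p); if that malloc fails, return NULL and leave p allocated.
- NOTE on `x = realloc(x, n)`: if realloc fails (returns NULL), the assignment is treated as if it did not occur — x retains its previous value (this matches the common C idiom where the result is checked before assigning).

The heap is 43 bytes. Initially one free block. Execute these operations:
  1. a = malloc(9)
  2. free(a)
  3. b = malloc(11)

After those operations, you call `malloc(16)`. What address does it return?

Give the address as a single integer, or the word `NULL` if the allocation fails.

Answer: 11

Derivation:
Op 1: a = malloc(9) -> a = 0; heap: [0-8 ALLOC][9-42 FREE]
Op 2: free(a) -> (freed a); heap: [0-42 FREE]
Op 3: b = malloc(11) -> b = 0; heap: [0-10 ALLOC][11-42 FREE]
malloc(16): first-fit scan over [0-10 ALLOC][11-42 FREE] -> 11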